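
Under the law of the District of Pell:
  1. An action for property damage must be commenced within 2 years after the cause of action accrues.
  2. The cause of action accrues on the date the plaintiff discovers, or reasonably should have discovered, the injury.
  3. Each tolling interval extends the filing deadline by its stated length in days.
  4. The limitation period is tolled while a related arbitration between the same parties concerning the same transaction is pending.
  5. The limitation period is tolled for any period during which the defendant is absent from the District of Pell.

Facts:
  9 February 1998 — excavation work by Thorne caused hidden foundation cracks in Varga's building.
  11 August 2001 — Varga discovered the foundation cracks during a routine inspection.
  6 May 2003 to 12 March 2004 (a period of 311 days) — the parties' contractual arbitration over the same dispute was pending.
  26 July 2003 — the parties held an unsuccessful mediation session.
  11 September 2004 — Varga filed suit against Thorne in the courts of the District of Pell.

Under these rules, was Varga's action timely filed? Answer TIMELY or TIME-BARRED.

The claim did not accrue until Varga discovered the injury on 11 August 2001; the 9 February 1998 act date does not start the clock under the stated rule.
2 years from 11 August 2001 is 11 August 2003.
The period was tolled for 311 days by the pending related arbitration (6 May 2003 to 12 March 2004), pushing the deadline to 17 June 2004.
Nothing else in the chronology tolls or restarts the period.
Filing on 11 September 2004 missed the 17 June 2004 deadline — the action is time-barred.

TIME-BARRED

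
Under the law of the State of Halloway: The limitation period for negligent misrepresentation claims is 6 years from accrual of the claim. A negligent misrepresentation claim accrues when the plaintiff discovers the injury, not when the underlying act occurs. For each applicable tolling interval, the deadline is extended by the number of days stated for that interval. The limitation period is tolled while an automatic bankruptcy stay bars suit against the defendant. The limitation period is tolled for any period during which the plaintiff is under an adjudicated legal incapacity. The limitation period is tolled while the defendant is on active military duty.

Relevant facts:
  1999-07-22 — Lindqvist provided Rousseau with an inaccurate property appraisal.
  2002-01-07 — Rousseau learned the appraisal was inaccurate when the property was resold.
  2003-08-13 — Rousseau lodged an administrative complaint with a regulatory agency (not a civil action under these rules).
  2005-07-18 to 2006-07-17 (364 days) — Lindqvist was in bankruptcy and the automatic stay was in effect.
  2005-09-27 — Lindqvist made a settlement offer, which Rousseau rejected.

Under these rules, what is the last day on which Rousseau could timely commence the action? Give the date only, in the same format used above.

2009-01-05

The claim did not accrue until Rousseau discovered the injury on 2002-01-07; the 1999-07-22 act date does not start the clock under the stated rule.
Adding the 6 years base period to 2002-01-07 gives a deadline of 2008-01-07, before any tolling.
The automatic bankruptcy stay from 2005-07-18 to 2006-07-17 tolled the period for 364 days, extending the deadline to 2009-01-05.
None of the other events listed affects the running of the period under the stated rules.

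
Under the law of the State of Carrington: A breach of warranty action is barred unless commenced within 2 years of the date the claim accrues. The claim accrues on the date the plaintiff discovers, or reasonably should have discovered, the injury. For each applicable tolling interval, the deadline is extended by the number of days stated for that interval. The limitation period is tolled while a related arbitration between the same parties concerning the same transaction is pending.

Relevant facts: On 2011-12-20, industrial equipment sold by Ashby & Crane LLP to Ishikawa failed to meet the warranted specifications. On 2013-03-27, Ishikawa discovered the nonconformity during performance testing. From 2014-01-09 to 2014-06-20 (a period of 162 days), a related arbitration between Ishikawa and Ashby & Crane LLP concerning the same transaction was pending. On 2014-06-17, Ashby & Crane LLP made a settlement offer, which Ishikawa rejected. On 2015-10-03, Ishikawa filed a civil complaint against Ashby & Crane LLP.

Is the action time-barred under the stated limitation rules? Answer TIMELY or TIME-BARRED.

The claim did not accrue until Ishikawa discovered the injury on 2013-03-27; the 2011-12-20 act date does not start the clock under the stated rule.
Adding the 2 years base period to 2013-03-27 gives a deadline of 2015-03-27, before any tolling.
The period was tolled for 162 days by the pending related arbitration (2014-01-09 to 2014-06-20), pushing the deadline to 2015-09-05.
Nothing else in the chronology tolls or restarts the period.
Ishikawa filed on 2015-10-03, after the 2015-09-05 deadline, so the action is time-barred.

TIME-BARRED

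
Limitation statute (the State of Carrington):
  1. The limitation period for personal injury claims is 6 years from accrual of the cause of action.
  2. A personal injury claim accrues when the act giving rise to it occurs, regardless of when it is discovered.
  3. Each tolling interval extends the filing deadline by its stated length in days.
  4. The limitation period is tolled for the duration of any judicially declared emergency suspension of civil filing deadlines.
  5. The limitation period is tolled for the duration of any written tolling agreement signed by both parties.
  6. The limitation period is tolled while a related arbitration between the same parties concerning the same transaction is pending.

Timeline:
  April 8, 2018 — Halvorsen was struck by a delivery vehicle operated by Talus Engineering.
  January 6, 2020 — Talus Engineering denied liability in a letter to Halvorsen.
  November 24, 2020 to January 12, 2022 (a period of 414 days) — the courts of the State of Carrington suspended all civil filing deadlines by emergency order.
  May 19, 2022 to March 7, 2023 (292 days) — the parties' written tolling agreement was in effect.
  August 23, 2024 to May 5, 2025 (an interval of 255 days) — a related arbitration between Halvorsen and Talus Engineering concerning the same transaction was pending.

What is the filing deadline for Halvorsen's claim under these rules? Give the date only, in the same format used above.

November 25, 2026

The limitation period began to run on April 8, 2018.
Adding the 6 years base period to April 8, 2018 gives a deadline of April 8, 2024, before any tolling.
The period was tolled for 414 days by the emergency suspension of filing deadlines (November 24, 2020 to January 12, 2022), pushing the deadline to May 27, 2025.
The period was tolled for 292 days by the written tolling agreement (May 19, 2022 to March 7, 2023), pushing the deadline to March 15, 2026.
Because the pending related arbitration ran from August 23, 2024 to May 5, 2025, the deadline is extended by 255 days to November 25, 2026.
None of the other events listed affects the running of the period under the stated rules.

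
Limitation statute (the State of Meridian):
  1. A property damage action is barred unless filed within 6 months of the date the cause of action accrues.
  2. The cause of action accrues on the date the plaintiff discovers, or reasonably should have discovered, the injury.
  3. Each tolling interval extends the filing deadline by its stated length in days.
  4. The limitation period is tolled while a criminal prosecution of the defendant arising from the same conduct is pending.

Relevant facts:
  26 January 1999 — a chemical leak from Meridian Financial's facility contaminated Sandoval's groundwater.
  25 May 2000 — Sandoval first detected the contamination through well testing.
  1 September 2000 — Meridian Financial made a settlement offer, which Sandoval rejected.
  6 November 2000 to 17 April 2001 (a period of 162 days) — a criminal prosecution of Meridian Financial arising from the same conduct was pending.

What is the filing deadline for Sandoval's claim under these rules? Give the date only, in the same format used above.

Under the discovery rule, the claim accrued on 25 May 2000, when Sandoval discovered the injury — not on the 26 January 1999 date of the underlying act.
6 months from 25 May 2000 is 25 November 2000.
Because the pending criminal prosecution ran from 6 November 2000 to 17 April 2001, the deadline is extended by 162 days to 6 May 2001.
None of the other events listed affects the running of the period under the stated rules.

6 May 2001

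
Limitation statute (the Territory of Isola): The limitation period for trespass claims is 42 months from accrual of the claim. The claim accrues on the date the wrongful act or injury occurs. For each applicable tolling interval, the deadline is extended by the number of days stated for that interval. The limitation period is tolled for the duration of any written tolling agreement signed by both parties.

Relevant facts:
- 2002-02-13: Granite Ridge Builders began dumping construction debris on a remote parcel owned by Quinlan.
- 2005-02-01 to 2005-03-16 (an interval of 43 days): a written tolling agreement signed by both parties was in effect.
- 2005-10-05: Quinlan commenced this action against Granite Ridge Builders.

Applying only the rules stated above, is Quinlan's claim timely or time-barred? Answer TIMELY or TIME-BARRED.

The claim accrued on 2002-02-13, when the wrongful act occurred.
The untolled deadline — 42 months after 2002-02-13 — is 2005-08-13.
The written tolling agreement from 2005-02-01 to 2005-03-16 tolled the period for 43 days, extending the deadline to 2005-09-25.
Quinlan filed on 2005-10-05, after the 2005-09-25 deadline, so the action is time-barred.

TIME-BARRED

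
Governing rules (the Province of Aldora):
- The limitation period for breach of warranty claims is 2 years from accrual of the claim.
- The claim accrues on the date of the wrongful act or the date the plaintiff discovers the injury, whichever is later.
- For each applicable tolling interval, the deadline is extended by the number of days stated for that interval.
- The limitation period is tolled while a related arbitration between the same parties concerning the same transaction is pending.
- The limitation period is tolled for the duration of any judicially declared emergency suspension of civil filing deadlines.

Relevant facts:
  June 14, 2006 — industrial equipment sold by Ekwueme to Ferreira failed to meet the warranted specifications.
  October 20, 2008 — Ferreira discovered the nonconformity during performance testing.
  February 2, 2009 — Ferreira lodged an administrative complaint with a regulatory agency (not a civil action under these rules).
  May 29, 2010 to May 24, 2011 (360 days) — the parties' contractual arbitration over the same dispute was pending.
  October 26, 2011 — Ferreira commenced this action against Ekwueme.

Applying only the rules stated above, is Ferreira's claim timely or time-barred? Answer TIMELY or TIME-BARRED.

Taking the later of the act (June 14, 2006) and discovery (October 20, 2008), the claim accrued on October 20, 2008.
2 years from October 20, 2008 is October 20, 2010.
The period was tolled for 360 days by the pending related arbitration (May 29, 2010 to May 24, 2011), pushing the deadline to October 15, 2011.
None of the other events listed affects the running of the period under the stated rules.
The October 26, 2011 filing falls after the October 15, 2011 deadline; the claim is time-barred.

TIME-BARRED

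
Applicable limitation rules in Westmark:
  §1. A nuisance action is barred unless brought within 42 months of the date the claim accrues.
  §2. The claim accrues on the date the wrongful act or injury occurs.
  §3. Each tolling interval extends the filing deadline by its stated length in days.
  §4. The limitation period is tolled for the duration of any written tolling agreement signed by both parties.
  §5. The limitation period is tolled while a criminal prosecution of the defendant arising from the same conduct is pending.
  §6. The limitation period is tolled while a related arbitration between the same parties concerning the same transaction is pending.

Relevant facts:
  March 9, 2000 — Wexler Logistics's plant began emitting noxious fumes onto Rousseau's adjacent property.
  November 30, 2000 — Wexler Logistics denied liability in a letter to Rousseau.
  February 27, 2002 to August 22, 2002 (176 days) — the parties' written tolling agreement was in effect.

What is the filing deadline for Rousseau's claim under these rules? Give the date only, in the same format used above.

The claim accrued on March 9, 2000, when the wrongful act occurred.
Adding the 42 months base period to March 9, 2000 gives a deadline of September 9, 2003, before any tolling.
The period was tolled for 176 days by the written tolling agreement (February 27, 2002 to August 22, 2002), pushing the deadline to March 3, 2004.
Nothing else in the chronology tolls or restarts the period.

March 3, 2004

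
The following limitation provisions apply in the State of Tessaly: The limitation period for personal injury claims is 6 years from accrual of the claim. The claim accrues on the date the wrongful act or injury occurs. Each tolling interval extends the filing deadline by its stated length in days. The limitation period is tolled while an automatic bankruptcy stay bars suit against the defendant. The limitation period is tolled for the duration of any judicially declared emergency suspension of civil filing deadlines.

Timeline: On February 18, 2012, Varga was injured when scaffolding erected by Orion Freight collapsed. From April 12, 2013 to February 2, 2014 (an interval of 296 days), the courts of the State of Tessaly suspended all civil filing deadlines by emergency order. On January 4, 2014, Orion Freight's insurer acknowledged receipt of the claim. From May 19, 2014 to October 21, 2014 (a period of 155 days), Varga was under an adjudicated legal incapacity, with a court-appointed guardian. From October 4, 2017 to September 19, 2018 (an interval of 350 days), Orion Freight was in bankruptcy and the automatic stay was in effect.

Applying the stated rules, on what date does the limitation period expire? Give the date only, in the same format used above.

November 26, 2019

The claim accrued on February 18, 2012, the date of the act.
Adding the 6 years base period to February 18, 2012 gives a deadline of February 18, 2018, before any tolling.
The emergency suspension of filing deadlines from April 12, 2013 to February 2, 2014 tolled the period for 296 days, extending the deadline to December 11, 2018.
Because the automatic bankruptcy stay ran from October 4, 2017 to September 19, 2018, the deadline is extended by 350 days to November 26, 2019.
No stated provision tolls the period for the plaintiff's incapacity, so the interval from May 19, 2014 to October 21, 2014 has no effect on the deadline.
None of the other events listed affects the running of the period under the stated rules.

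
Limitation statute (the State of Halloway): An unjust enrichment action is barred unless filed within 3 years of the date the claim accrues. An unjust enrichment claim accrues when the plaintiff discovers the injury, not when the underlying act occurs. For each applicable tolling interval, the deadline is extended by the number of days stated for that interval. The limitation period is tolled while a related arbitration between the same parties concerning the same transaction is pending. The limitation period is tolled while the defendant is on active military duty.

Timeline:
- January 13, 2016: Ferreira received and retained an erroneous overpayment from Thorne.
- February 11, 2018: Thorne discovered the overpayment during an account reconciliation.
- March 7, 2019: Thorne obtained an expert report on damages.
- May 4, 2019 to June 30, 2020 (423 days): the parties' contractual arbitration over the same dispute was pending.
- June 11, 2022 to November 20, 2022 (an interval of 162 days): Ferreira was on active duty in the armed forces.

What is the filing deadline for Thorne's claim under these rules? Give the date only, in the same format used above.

Accrual is tied to discovery, so the period began on February 11, 2018 rather than on January 13, 2016 when the act occurred.
3 years from February 11, 2018 is February 11, 2021.
The period was tolled for 423 days by the pending related arbitration (May 4, 2019 to June 30, 2020), pushing the deadline to April 10, 2022.
The defendant's active military service starting June 11, 2022 came too late — the period had run on April 10, 2022 — and so does not extend the deadline.
Nothing else in the chronology tolls or restarts the period.

April 10, 2022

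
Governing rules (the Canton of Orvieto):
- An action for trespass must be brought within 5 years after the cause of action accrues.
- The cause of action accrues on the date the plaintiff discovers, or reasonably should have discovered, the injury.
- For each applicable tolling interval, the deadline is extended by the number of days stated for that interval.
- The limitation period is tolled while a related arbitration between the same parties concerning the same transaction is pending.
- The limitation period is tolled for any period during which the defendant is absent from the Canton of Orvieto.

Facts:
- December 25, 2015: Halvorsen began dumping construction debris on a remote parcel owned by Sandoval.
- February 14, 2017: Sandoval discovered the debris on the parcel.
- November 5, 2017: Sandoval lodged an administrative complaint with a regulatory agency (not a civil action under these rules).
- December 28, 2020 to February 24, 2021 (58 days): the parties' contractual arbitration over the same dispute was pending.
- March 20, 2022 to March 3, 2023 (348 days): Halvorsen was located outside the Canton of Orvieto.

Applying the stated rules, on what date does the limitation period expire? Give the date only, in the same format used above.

March 27, 2023

Accrual is tied to discovery, so the period began on February 14, 2017 rather than on December 25, 2015 when the act occurred.
Adding the 5 years base period to February 14, 2017 gives a deadline of February 14, 2022, before any tolling.
The pending related arbitration from December 28, 2020 to February 24, 2021 tolled the period for 58 days, extending the deadline to April 13, 2022.
The defendant's absence from the jurisdiction from March 20, 2022 to March 3, 2023 tolled the period for 348 days, extending the deadline to March 27, 2023.
Nothing else in the chronology tolls or restarts the period.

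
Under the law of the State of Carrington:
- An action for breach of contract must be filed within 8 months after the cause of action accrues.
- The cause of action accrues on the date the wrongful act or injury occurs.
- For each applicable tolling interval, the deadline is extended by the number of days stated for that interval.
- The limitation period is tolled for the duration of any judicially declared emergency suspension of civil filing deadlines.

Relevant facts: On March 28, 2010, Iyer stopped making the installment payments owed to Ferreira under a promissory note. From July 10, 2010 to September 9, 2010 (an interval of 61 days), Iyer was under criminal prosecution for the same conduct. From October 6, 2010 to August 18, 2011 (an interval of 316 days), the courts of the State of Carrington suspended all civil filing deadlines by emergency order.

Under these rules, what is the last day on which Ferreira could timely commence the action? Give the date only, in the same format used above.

October 10, 2011

The cause of action accrued on March 28, 2010, the date of the act.
Adding the 8 months base period to March 28, 2010 gives a deadline of November 28, 2010, before any tolling.
The period was tolled for 316 days by the emergency suspension of filing deadlines (October 6, 2010 to August 18, 2011), pushing the deadline to October 10, 2011.
No stated provision tolls the period for a criminal prosecution, so the interval from July 10, 2010 to September 9, 2010 has no effect on the deadline.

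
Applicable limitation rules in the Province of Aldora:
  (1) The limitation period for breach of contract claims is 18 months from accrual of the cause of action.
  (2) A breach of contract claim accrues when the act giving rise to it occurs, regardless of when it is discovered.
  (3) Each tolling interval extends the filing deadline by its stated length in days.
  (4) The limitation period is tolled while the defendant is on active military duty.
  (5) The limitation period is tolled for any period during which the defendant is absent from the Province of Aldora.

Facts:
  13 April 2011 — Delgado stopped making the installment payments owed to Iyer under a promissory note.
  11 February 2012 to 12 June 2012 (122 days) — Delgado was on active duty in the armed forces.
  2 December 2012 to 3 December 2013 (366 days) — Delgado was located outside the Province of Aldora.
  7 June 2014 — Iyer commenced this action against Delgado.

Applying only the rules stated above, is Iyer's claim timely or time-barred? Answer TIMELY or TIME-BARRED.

The limitation period began to run on 13 April 2011.
Adding the 18 months base period to 13 April 2011 gives a deadline of 13 October 2012, before any tolling.
The period was tolled for 122 days by the defendant's active military service (11 February 2012 to 12 June 2012), pushing the deadline to 12 February 2013.
The period was tolled for 366 days by the defendant's absence from the jurisdiction (2 December 2012 to 3 December 2013), pushing the deadline to 13 February 2014.
Iyer filed on 7 June 2014, after the 13 February 2014 deadline, so the action is time-barred.

TIME-BARRED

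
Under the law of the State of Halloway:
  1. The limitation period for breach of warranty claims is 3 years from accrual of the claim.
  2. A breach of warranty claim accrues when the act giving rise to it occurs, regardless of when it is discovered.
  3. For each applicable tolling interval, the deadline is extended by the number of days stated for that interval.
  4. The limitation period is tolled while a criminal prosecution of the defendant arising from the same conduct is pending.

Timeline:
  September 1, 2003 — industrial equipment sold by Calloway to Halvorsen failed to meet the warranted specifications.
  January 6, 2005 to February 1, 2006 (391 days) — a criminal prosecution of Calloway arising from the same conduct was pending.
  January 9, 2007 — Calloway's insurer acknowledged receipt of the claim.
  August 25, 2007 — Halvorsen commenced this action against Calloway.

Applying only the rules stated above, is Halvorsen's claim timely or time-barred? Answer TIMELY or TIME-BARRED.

The claim accrued on September 1, 2003, the date of the act.
The untolled deadline — 3 years after September 1, 2003 — is September 1, 2006.
The period was tolled for 391 days by the pending criminal prosecution (January 6, 2005 to February 1, 2006), pushing the deadline to September 27, 2007.
The other events in the timeline have no effect on the limitation period under the stated rules.
The August 25, 2007 filing precedes the September 27, 2007 deadline; the claim is timely.

TIMELY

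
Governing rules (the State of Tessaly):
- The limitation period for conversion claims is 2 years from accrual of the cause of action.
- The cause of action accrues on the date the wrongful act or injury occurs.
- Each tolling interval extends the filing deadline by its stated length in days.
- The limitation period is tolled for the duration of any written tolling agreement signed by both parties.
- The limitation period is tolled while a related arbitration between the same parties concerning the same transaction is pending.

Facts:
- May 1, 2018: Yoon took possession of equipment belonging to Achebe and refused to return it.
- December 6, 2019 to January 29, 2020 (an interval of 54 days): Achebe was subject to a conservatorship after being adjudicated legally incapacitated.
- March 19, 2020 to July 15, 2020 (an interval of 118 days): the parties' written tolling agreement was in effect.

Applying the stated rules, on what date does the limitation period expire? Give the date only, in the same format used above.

The cause of action accrued on May 1, 2018, the date of the act.
2 years from May 1, 2018 is May 1, 2020.
Because the written tolling agreement ran from March 19, 2020 to July 15, 2020, the deadline is extended by 118 days to August 27, 2020.
The plaintiff's legal incapacity from December 6, 2019 to January 29, 2020 does not toll the period, because no stated rule makes the plaintiff's incapacity a tolling event.

August 27, 2020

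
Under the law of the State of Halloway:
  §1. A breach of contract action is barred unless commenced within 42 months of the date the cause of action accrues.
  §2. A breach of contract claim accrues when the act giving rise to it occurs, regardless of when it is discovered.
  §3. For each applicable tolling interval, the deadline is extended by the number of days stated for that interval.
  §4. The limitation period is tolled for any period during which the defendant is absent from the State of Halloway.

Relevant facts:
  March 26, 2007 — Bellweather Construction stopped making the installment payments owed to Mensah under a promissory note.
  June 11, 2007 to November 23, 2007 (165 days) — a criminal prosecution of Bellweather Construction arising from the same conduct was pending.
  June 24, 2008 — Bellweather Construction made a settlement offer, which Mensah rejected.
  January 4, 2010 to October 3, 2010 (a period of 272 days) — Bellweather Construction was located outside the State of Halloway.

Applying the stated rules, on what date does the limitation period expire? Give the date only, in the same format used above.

The limitation period began to run on March 26, 2007.
The untolled deadline — 42 months after March 26, 2007 — is September 26, 2010.
The period was tolled for 272 days by the defendant's absence from the jurisdiction (January 4, 2010 to October 3, 2010), pushing the deadline to June 25, 2011.
No stated provision tolls the period for a criminal prosecution, so the interval from June 11, 2007 to November 23, 2007 has no effect on the deadline.
The other events in the timeline have no effect on the limitation period under the stated rules.

June 25, 2011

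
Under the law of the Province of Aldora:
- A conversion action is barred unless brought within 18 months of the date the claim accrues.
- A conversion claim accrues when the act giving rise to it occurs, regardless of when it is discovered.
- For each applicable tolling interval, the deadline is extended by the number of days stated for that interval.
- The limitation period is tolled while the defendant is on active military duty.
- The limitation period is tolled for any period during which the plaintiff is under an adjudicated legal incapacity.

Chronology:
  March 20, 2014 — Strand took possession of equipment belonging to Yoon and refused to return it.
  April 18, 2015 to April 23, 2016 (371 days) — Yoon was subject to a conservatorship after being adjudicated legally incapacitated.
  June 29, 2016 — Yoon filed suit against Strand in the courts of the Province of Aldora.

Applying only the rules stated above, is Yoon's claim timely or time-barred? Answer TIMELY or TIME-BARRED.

TIMELY

The claim accrued on March 20, 2014, when the wrongful act occurred.
18 months from March 20, 2014 is September 20, 2015.
Because the plaintiff's legal incapacity ran from April 18, 2015 to April 23, 2016, the deadline is extended by 371 days to September 25, 2016.
The June 29, 2016 filing precedes the September 25, 2016 deadline; the claim is timely.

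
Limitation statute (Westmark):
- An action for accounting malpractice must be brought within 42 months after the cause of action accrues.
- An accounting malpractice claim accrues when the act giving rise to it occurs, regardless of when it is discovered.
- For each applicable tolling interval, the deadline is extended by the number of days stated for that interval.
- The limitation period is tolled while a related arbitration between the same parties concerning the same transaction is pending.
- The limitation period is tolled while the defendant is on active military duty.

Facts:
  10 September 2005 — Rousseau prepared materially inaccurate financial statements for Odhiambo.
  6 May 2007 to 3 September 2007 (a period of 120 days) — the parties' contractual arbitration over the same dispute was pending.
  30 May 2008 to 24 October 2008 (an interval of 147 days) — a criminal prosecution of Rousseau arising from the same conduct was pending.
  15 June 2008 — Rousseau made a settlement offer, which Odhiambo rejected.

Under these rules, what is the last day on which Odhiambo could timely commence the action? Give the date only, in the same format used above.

8 July 2009

The claim accrued on 10 September 2005, when the wrongful act occurred.
42 months from 10 September 2005 is 10 March 2009.
Because the pending related arbitration ran from 6 May 2007 to 3 September 2007, the deadline is extended by 120 days to 8 July 2009.
No stated provision tolls the period for a criminal prosecution, so the interval from 30 May 2008 to 24 October 2008 has no effect on the deadline.
Nothing else in the chronology tolls or restarts the period.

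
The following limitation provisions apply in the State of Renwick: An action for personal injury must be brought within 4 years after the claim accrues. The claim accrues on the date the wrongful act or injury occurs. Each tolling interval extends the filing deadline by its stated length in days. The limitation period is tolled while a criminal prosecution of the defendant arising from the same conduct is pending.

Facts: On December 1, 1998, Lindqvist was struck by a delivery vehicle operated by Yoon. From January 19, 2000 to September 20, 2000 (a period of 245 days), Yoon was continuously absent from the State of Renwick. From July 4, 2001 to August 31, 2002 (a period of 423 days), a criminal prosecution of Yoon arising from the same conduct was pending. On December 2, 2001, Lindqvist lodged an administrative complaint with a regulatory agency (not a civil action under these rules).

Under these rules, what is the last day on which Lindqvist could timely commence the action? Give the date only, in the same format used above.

January 28, 2004

The limitation period began to run on December 1, 1998.
4 years from December 1, 1998 is December 1, 2002.
The period was tolled for 423 days by the pending criminal prosecution (July 4, 2001 to August 31, 2002), pushing the deadline to January 28, 2004.
Although the defendant's absence ran from January 19, 2000 to September 20, 2000, the stated rules do not make that a tolling event, so it is disregarded.
None of the other events listed affects the running of the period under the stated rules.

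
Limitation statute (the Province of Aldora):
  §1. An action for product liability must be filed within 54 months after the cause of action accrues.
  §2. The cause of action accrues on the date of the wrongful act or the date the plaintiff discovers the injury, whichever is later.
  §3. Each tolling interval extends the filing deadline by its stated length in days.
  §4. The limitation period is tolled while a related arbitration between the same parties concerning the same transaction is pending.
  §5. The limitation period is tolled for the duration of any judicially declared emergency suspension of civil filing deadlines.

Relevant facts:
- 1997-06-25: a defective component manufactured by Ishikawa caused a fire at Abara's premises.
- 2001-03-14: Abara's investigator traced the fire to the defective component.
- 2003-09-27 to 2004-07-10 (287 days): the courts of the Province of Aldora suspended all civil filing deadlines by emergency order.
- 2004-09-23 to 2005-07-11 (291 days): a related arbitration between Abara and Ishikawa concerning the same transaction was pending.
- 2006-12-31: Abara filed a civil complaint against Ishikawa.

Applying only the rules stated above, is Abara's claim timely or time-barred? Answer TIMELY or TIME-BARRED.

Because discovery on 2001-03-14 post-dates the 1997-06-25 act, accrual under the later-of rule falls on 2001-03-14.
Adding the 54 months base period to 2001-03-14 gives a deadline of 2005-09-14, before any tolling.
The period was tolled for 287 days by the emergency suspension of filing deadlines (2003-09-27 to 2004-07-10), pushing the deadline to 2006-06-28.
Because the pending related arbitration ran from 2004-09-23 to 2005-07-11, the deadline is extended by 291 days to 2007-04-15.
Filing on 2006-12-31 beat the 2007-04-15 deadline — the action is timely.

TIMELY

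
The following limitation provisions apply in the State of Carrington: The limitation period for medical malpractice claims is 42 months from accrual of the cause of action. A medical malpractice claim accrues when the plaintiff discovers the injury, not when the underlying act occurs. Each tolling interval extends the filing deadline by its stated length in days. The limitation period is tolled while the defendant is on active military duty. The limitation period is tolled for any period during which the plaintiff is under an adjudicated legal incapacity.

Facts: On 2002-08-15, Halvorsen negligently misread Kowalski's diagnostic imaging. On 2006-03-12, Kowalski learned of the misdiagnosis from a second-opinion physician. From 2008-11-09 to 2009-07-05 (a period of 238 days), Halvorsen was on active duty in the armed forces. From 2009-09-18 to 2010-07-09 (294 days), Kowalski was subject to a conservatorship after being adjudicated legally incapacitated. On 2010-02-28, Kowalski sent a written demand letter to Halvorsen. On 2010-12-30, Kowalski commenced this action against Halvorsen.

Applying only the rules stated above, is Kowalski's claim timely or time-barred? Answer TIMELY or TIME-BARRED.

TIMELY

Under the discovery rule, the claim accrued on 2006-03-12, when Kowalski discovered the injury — not on the 2002-08-15 date of the underlying act.
42 months from 2006-03-12 is 2009-09-12.
The period was tolled for 238 days by the defendant's active military service (2008-11-09 to 2009-07-05), pushing the deadline to 2010-05-08.
The period was tolled for 294 days by the plaintiff's legal incapacity (2009-09-18 to 2010-07-09), pushing the deadline to 2011-02-26.
Nothing else in the chronology tolls or restarts the period.
The 2010-12-30 filing precedes the 2011-02-26 deadline; the claim is timely.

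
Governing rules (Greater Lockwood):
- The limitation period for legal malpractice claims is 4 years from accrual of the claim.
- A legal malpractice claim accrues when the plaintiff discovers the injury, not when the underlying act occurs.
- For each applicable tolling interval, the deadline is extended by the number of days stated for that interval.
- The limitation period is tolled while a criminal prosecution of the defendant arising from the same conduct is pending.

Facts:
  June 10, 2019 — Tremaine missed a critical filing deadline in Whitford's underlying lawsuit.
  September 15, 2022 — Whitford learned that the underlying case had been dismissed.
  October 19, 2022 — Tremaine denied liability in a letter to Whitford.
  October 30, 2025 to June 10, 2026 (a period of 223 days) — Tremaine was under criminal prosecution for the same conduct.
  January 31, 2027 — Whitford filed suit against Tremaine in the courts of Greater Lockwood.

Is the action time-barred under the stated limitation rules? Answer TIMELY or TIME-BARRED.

TIMELY

Under the discovery rule, the claim accrued on September 15, 2022, when Whitford discovered the injury — not on the June 10, 2019 date of the underlying act.
Adding the 4 years base period to September 15, 2022 gives a deadline of September 15, 2026, before any tolling.
Because the pending criminal prosecution ran from October 30, 2025 to June 10, 2026, the deadline is extended by 223 days to April 26, 2027.
Nothing else in the chronology tolls or restarts the period.
The January 31, 2027 filing precedes the April 26, 2027 deadline; the claim is timely.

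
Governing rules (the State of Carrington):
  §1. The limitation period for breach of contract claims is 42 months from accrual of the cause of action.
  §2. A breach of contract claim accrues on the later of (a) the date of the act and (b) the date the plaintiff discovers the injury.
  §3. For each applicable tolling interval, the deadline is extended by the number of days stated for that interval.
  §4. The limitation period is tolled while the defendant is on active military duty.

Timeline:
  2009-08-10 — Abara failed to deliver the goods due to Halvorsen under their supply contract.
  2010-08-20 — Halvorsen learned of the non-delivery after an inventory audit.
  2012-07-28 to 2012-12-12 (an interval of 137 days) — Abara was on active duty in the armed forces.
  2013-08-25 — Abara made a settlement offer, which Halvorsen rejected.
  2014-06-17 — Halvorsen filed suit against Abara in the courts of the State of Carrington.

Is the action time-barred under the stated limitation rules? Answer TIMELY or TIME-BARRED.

Because discovery on 2010-08-20 post-dates the 2009-08-10 act, accrual under the later-of rule falls on 2010-08-20.
42 months from 2010-08-20 is 2014-02-20.
The defendant's active military service from 2012-07-28 to 2012-12-12 tolled the period for 137 days, extending the deadline to 2014-07-07.
None of the other events listed affects the running of the period under the stated rules.
Halvorsen filed on 2014-06-17, before the 2014-07-07 deadline, so the action is timely.

TIMELY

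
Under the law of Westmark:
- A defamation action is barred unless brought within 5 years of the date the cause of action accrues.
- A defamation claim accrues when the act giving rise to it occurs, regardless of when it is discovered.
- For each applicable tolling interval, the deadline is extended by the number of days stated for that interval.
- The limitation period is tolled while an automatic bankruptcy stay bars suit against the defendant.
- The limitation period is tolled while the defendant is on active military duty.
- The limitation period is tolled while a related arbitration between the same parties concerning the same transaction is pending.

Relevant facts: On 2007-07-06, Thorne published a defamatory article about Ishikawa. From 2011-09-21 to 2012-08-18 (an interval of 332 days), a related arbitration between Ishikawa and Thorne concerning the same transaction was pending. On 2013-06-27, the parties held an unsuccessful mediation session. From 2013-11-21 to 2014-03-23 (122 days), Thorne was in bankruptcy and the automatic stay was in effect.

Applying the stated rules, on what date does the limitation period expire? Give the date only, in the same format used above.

The cause of action accrued on 2007-07-06, the date of the act.
The untolled deadline — 5 years after 2007-07-06 — is 2012-07-06.
The pending related arbitration from 2011-09-21 to 2012-08-18 tolled the period for 332 days, extending the deadline to 2013-06-03.
By the time the automatic bankruptcy stay began on 2013-11-21, the limitation period had already expired on 2013-06-03; that interval cannot revive it.
The other events in the timeline have no effect on the limitation period under the stated rules.

2013-06-03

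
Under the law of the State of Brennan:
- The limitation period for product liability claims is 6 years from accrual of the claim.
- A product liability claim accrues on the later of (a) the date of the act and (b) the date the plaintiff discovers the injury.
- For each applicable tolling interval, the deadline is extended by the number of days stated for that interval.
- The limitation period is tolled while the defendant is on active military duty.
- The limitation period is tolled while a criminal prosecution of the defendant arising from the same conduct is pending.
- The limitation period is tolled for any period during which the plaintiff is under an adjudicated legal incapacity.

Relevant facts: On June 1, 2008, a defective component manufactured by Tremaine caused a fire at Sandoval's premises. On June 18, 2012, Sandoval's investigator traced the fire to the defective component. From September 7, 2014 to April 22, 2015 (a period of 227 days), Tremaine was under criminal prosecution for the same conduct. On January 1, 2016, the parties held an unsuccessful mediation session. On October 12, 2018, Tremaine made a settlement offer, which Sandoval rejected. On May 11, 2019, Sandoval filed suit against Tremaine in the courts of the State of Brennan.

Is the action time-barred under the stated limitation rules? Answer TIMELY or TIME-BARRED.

TIME-BARRED

The claim accrued on June 18, 2012 — the later of the June 1, 2008 act and the June 18, 2012 discovery.
6 years from June 18, 2012 is June 18, 2018.
The period was tolled for 227 days by the pending criminal prosecution (September 7, 2014 to April 22, 2015), pushing the deadline to January 31, 2019.
None of the other events listed affects the running of the period under the stated rules.
Filing on May 11, 2019 missed the January 31, 2019 deadline — the action is time-barred.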